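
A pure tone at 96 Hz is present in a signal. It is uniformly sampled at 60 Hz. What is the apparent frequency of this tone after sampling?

96 Hz mod fs = 36 Hz.
36 Hz > fs/2 = 30 Hz, folds to fs − 36 Hz = 24 Hz.

24 Hz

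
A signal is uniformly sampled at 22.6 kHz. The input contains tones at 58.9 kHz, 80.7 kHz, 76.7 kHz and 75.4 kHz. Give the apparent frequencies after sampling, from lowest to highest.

7.6 kHz, 8.9 kHz, 9.7 kHz

fs/2 = 11.3 kHz.
58.9 kHz mod fs = 13.7 kHz.
13.7 kHz > fs/2 = 11.3 kHz, folds to fs − 13.7 kHz = 8.9 kHz.
80.7 kHz mod fs = 12.9 kHz.
12.9 kHz > fs/2 = 11.3 kHz, folds to fs − 12.9 kHz = 9.7 kHz.
76.7 kHz mod fs = 8.9 kHz.
8.9 kHz ≤ fs/2 = 11.3 kHz, appears at 8.9 kHz.
75.4 kHz mod fs = 7.6 kHz.
7.6 kHz ≤ fs/2 = 11.3 kHz, appears at 7.6 kHz.
Distinct values: {7.6 kHz, 8.9 kHz, 9.7 kHz}.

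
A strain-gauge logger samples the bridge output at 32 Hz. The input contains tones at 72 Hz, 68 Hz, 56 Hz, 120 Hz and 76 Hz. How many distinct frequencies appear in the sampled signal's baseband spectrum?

fs/2 = 16 Hz.
72 Hz mod fs = 8 Hz.
8 Hz ≤ fs/2 = 16 Hz, appears at 8 Hz.
68 Hz mod fs = 4 Hz.
4 Hz ≤ fs/2 = 16 Hz, appears at 4 Hz.
56 Hz mod fs = 24 Hz.
24 Hz > fs/2 = 16 Hz, folds to fs − 24 Hz = 8 Hz.
120 Hz mod fs = 24 Hz.
24 Hz > fs/2 = 16 Hz, folds to fs − 24 Hz = 8 Hz.
76 Hz mod fs = 12 Hz.
12 Hz ≤ fs/2 = 16 Hz, appears at 12 Hz.
Distinct values: {4 Hz, 8 Hz, 12 Hz} → 3.

3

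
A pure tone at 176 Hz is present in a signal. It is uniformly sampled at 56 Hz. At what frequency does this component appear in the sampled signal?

176 Hz mod fs = 8 Hz.
8 Hz ≤ fs/2 = 28 Hz, appears at 8 Hz.

8 Hz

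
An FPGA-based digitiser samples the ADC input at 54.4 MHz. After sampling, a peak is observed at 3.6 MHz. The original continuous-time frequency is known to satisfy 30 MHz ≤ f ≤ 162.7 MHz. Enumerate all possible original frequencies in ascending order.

50.8 MHz, 58 MHz, 105.2 MHz, 112.4 MHz, 159.6 MHz

Frequencies that alias to 3.6 MHz are k·fs ± 3.6 MHz for integer k ≥ 0.
k=0: 3.6 MHz.
k=1: 50.8 MHz, 58 MHz.
k=2: 105.2 MHz, 112.4 MHz.
k=3: 159.6 MHz, 166.8 MHz.
k=4: 214 MHz, 221.2 MHz.
Within [30 MHz, 162.7 MHz]: 50.8 MHz, 58 MHz, 105.2 MHz, 112.4 MHz, 159.6 MHz.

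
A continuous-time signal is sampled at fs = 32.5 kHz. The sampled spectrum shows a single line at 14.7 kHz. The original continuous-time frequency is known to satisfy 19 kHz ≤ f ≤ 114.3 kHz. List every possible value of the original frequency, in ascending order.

47.2 kHz, 50.3 kHz, 79.7 kHz, 82.8 kHz, 112.2 kHz

Frequencies that alias to 14.7 kHz are k·fs ± 14.7 kHz for integer k ≥ 0.
k=0: 14.7 kHz.
k=1: 17.8 kHz, 47.2 kHz.
k=2: 50.3 kHz, 79.7 kHz.
k=3: 82.8 kHz, 112.2 kHz.
k=4: 115.3 kHz, 144.7 kHz.
Within [19 kHz, 114.3 kHz]: 47.2 kHz, 50.3 kHz, 79.7 kHz, 82.8 kHz, 112.2 kHz.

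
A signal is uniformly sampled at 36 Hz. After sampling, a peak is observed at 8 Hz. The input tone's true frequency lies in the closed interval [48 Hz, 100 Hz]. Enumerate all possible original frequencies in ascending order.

Frequencies that alias to 8 Hz are k·fs ± 8 Hz for integer k ≥ 0.
k=0: 8 Hz.
k=1: 28 Hz, 44 Hz.
k=2: 64 Hz, 80 Hz.
k=3: 100 Hz, 116 Hz.
k=4: 136 Hz, 152 Hz.
Within [48 Hz, 100 Hz]: 64 Hz, 80 Hz, 100 Hz.

64 Hz, 80 Hz, 100 Hz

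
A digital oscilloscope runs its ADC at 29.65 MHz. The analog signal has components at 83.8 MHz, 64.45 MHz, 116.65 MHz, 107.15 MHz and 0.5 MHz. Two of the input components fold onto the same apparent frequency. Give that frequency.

5.15 MHz

fs/2 = 14.825 MHz.
83.8 MHz mod fs = 24.5 MHz.
24.5 MHz > fs/2 = 14.825 MHz, folds to fs − 24.5 MHz = 5.15 MHz.
64.45 MHz mod fs = 5.15 MHz.
5.15 MHz ≤ fs/2 = 14.825 MHz, appears at 5.15 MHz.
116.65 MHz mod fs = 27.7 MHz.
27.7 MHz > fs/2 = 14.825 MHz, folds to fs − 27.7 MHz = 1.95 MHz.
107.15 MHz mod fs = 18.2 MHz.
18.2 MHz > fs/2 = 14.825 MHz, folds to fs − 18.2 MHz = 11.45 MHz.
0.5 MHz ≤ fs/2 = 14.825 MHz, passes unchanged.
64.45 MHz and 83.8 MHz both map to 5.15 MHz.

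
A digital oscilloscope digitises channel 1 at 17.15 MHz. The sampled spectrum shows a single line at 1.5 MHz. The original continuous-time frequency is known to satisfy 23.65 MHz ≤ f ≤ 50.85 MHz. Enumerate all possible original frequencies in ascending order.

32.8 MHz, 35.8 MHz, 49.95 MHz

Frequencies that alias to 1.5 MHz are k·fs ± 1.5 MHz for integer k ≥ 0.
k=0: 1.5 MHz.
k=1: 15.65 MHz, 18.65 MHz.
k=2: 32.8 MHz, 35.8 MHz.
k=3: 49.95 MHz, 52.95 MHz.
k=4: 67.1 MHz, 70.1 MHz.
Within [23.65 MHz, 50.85 MHz]: 32.8 MHz, 35.8 MHz, 49.95 MHz.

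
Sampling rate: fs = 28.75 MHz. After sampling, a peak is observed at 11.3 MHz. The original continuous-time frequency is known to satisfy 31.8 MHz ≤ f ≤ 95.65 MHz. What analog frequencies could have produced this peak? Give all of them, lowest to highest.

40.05 MHz, 46.2 MHz, 68.8 MHz, 74.95 MHz

Frequencies that alias to 11.3 MHz are k·fs ± 11.3 MHz for integer k ≥ 0.
k=0: 11.3 MHz.
k=1: 17.45 MHz, 40.05 MHz.
k=2: 46.2 MHz, 68.8 MHz.
k=3: 74.95 MHz, 97.55 MHz.
k=4: 103.7 MHz, 126.3 MHz.
Within [31.8 MHz, 95.65 MHz]: 40.05 MHz, 46.2 MHz, 68.8 MHz, 74.95 MHz.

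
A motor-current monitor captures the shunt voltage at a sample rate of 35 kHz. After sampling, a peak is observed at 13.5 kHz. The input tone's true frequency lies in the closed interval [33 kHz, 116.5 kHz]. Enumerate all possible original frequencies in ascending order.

Frequencies that alias to 13.5 kHz are k·fs ± 13.5 kHz for integer k ≥ 0.
k=0: 13.5 kHz.
k=1: 21.5 kHz, 48.5 kHz.
k=2: 56.5 kHz, 83.5 kHz.
k=3: 91.5 kHz, 118.5 kHz.
k=4: 126.5 kHz, 153.5 kHz.
Within [33 kHz, 116.5 kHz]: 48.5 kHz, 56.5 kHz, 83.5 kHz, 91.5 kHz.

48.5 kHz, 56.5 kHz, 83.5 kHz, 91.5 kHz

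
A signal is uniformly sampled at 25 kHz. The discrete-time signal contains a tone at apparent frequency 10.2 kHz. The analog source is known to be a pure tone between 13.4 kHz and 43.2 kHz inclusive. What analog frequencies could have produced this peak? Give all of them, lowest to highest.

Frequencies that alias to 10.2 kHz are k·fs ± 10.2 kHz for integer k ≥ 0.
k=0: 10.2 kHz.
k=1: 14.8 kHz, 35.2 kHz.
k=2: 39.8 kHz, 60.2 kHz.
k=3: 64.8 kHz, 85.2 kHz.
Within [13.4 kHz, 43.2 kHz]: 14.8 kHz, 35.2 kHz, 39.8 kHz.

14.8 kHz, 35.2 kHz, 39.8 kHz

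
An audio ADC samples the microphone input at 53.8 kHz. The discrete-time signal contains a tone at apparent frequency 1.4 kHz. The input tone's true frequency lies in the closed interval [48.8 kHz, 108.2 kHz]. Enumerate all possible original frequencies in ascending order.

Frequencies that alias to 1.4 kHz are k·fs ± 1.4 kHz for integer k ≥ 0.
k=0: 1.4 kHz.
k=1: 52.4 kHz, 55.2 kHz.
k=2: 106.2 kHz, 109 kHz.
k=3: 160 kHz, 162.8 kHz.
Within [48.8 kHz, 108.2 kHz]: 52.4 kHz, 55.2 kHz, 106.2 kHz.

52.4 kHz, 55.2 kHz, 106.2 kHz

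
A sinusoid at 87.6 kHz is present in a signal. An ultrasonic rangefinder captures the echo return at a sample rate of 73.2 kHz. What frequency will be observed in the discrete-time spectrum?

87.6 kHz mod fs = 14.4 kHz.
14.4 kHz ≤ fs/2 = 36.6 kHz, appears at 14.4 kHz.

14.4 kHz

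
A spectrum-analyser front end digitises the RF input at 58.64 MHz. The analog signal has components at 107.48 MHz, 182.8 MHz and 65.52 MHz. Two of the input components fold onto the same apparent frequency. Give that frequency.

6.88 MHz

fs/2 = 29.32 MHz.
107.48 MHz mod fs = 48.84 MHz.
48.84 MHz > fs/2 = 29.32 MHz, folds to fs − 48.84 MHz = 9.8 MHz.
182.8 MHz mod fs = 6.88 MHz.
6.88 MHz ≤ fs/2 = 29.32 MHz, appears at 6.88 MHz.
65.52 MHz mod fs = 6.88 MHz.
6.88 MHz ≤ fs/2 = 29.32 MHz, appears at 6.88 MHz.
65.52 MHz and 182.8 MHz both map to 6.88 MHz.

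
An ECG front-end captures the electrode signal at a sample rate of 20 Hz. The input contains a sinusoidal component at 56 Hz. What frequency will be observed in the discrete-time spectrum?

4 Hz

56 Hz mod fs = 16 Hz.
16 Hz > fs/2 = 10 Hz, folds to fs − 16 Hz = 4 Hz.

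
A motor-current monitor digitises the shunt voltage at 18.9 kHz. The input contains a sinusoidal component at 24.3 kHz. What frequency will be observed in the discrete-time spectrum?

24.3 kHz mod fs = 5.4 kHz.
5.4 kHz ≤ fs/2 = 9.45 kHz, appears at 5.4 kHz.

5.4 kHz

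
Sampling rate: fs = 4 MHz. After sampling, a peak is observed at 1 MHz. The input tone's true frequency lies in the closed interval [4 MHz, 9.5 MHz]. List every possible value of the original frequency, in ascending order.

Frequencies that alias to 1 MHz are k·fs ± 1 MHz for integer k ≥ 0.
k=0: 1 MHz.
k=1: 3 MHz, 5 MHz.
k=2: 7 MHz, 9 MHz.
k=3: 11 MHz, 13 MHz.
Within [4 MHz, 9.5 MHz]: 5 MHz, 7 MHz, 9 MHz.

5 MHz, 7 MHz, 9 MHz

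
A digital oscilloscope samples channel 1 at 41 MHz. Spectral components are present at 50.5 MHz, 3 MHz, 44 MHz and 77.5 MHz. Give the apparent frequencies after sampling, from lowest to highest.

3 MHz, 4.5 MHz, 9.5 MHz

fs/2 = 20.5 MHz.
50.5 MHz mod fs = 9.5 MHz.
9.5 MHz ≤ fs/2 = 20.5 MHz, appears at 9.5 MHz.
3 MHz ≤ fs/2 = 20.5 MHz, passes unchanged.
44 MHz mod fs = 3 MHz.
3 MHz ≤ fs/2 = 20.5 MHz, appears at 3 MHz.
77.5 MHz mod fs = 36.5 MHz.
36.5 MHz > fs/2 = 20.5 MHz, folds to fs − 36.5 MHz = 4.5 MHz.
Distinct values: {3 MHz, 4.5 MHz, 9.5 MHz}.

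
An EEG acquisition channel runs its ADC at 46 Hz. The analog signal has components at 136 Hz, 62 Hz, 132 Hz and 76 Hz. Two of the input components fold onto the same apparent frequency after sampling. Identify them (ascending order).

fs/2 = 23 Hz.
136 Hz mod fs = 44 Hz.
44 Hz > fs/2 = 23 Hz, folds to fs − 44 Hz = 2 Hz.
62 Hz mod fs = 16 Hz.
16 Hz ≤ fs/2 = 23 Hz, appears at 16 Hz.
132 Hz mod fs = 40 Hz.
40 Hz > fs/2 = 23 Hz, folds to fs − 40 Hz = 6 Hz.
76 Hz mod fs = 30 Hz.
30 Hz > fs/2 = 23 Hz, folds to fs − 30 Hz = 16 Hz.
62 Hz and 76 Hz both map to 16 Hz.

62 Hz, 76 Hz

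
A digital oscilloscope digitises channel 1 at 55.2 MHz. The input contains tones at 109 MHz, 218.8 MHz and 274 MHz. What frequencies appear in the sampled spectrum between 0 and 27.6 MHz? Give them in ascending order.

fs/2 = 27.6 MHz.
109 MHz mod fs = 53.8 MHz.
53.8 MHz > fs/2 = 27.6 MHz, folds to fs − 53.8 MHz = 1.4 MHz.
218.8 MHz mod fs = 53.2 MHz.
53.2 MHz > fs/2 = 27.6 MHz, folds to fs − 53.2 MHz = 2 MHz.
274 MHz mod fs = 53.2 MHz.
53.2 MHz > fs/2 = 27.6 MHz, folds to fs − 53.2 MHz = 2 MHz.
Distinct values: {1.4 MHz, 2 MHz}.

1.4 MHz, 2 MHz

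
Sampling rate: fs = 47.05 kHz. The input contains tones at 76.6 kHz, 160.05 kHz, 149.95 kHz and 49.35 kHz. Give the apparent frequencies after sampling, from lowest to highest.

2.3 kHz, 8.8 kHz, 17.5 kHz, 18.9 kHz

fs/2 = 23.525 kHz.
76.6 kHz mod fs = 29.55 kHz.
29.55 kHz > fs/2 = 23.525 kHz, folds to fs − 29.55 kHz = 17.5 kHz.
160.05 kHz mod fs = 18.9 kHz.
18.9 kHz ≤ fs/2 = 23.525 kHz, appears at 18.9 kHz.
149.95 kHz mod fs = 8.8 kHz.
8.8 kHz ≤ fs/2 = 23.525 kHz, appears at 8.8 kHz.
49.35 kHz mod fs = 2.3 kHz.
2.3 kHz ≤ fs/2 = 23.525 kHz, appears at 2.3 kHz.
Distinct values: {2.3 kHz, 8.8 kHz, 17.5 kHz, 18.9 kHz}.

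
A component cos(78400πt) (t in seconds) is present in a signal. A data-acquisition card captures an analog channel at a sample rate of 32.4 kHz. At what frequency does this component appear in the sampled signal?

6.8 kHz

ω = 78400π rad/s → f = ω/(2π) = 39200 Hz = 39.2 kHz.
39.2 kHz mod fs = 6.8 kHz.
6.8 kHz ≤ fs/2 = 16.2 kHz, appears at 6.8 kHz.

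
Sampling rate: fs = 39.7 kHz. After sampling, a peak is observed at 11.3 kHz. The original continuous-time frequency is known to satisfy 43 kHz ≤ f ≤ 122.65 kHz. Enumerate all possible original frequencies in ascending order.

Frequencies that alias to 11.3 kHz are k·fs ± 11.3 kHz for integer k ≥ 0.
k=0: 11.3 kHz.
k=1: 28.4 kHz, 51 kHz.
k=2: 68.1 kHz, 90.7 kHz.
k=3: 107.8 kHz, 130.4 kHz.
k=4: 147.5 kHz, 170.1 kHz.
Within [43 kHz, 122.65 kHz]: 51 kHz, 68.1 kHz, 90.7 kHz, 107.8 kHz.

51 kHz, 68.1 kHz, 90.7 kHz, 107.8 kHz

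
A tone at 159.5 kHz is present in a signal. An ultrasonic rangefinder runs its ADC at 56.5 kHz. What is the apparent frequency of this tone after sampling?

159.5 kHz mod fs = 46.5 kHz.
46.5 kHz > fs/2 = 28.25 kHz, folds to fs − 46.5 kHz = 10 kHz.

10 kHz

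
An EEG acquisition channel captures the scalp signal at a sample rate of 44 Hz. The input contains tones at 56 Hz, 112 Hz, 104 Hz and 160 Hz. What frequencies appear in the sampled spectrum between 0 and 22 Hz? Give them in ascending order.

fs/2 = 22 Hz.
56 Hz mod fs = 12 Hz.
12 Hz ≤ fs/2 = 22 Hz, appears at 12 Hz.
112 Hz mod fs = 24 Hz.
24 Hz > fs/2 = 22 Hz, folds to fs − 24 Hz = 20 Hz.
104 Hz mod fs = 16 Hz.
16 Hz ≤ fs/2 = 22 Hz, appears at 16 Hz.
160 Hz mod fs = 28 Hz.
28 Hz > fs/2 = 22 Hz, folds to fs − 28 Hz = 16 Hz.
Distinct values: {12 Hz, 16 Hz, 20 Hz}.

12 Hz, 16 Hz, 20 Hz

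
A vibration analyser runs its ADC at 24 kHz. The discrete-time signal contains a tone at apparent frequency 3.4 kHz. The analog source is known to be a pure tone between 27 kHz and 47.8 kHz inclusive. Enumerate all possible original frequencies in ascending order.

27.4 kHz, 44.6 kHz

Frequencies that alias to 3.4 kHz are k·fs ± 3.4 kHz for integer k ≥ 0.
k=0: 3.4 kHz.
k=1: 20.6 kHz, 27.4 kHz.
k=2: 44.6 kHz, 51.4 kHz.
k=3: 68.6 kHz, 75.4 kHz.
Within [27 kHz, 47.8 kHz]: 27.4 kHz, 44.6 kHz.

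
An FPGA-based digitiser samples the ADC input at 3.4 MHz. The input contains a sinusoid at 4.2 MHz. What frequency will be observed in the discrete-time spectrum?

0.8 MHz

4.2 MHz mod fs = 0.8 MHz.
0.8 MHz ≤ fs/2 = 1.7 MHz, appears at 0.8 MHz.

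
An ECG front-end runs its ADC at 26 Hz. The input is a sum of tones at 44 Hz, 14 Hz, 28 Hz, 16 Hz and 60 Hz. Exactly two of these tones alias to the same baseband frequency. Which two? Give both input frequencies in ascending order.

fs/2 = 13 Hz.
44 Hz mod fs = 18 Hz.
18 Hz > fs/2 = 13 Hz, folds to fs − 18 Hz = 8 Hz.
14 Hz > fs/2 = 13 Hz, folds to fs − 14 Hz = 12 Hz.
28 Hz mod fs = 2 Hz.
2 Hz ≤ fs/2 = 13 Hz, appears at 2 Hz.
16 Hz > fs/2 = 13 Hz, folds to fs − 16 Hz = 10 Hz.
60 Hz mod fs = 8 Hz.
8 Hz ≤ fs/2 = 13 Hz, appears at 8 Hz.
44 Hz and 60 Hz both map to 8 Hz.

44 Hz, 60 Hz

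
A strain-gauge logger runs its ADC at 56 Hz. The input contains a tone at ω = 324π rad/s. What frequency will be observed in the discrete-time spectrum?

ω = 324π rad/s → f = ω/(2π) = 162 Hz.
162 Hz mod fs = 50 Hz.
50 Hz > fs/2 = 28 Hz, folds to fs − 50 Hz = 6 Hz.

6 Hz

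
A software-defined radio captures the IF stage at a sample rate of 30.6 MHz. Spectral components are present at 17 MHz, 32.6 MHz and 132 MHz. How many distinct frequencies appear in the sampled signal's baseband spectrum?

fs/2 = 15.3 MHz.
17 MHz > fs/2 = 15.3 MHz, folds to fs − 17 MHz = 13.6 MHz.
32.6 MHz mod fs = 2 MHz.
2 MHz ≤ fs/2 = 15.3 MHz, appears at 2 MHz.
132 MHz mod fs = 9.6 MHz.
9.6 MHz ≤ fs/2 = 15.3 MHz, appears at 9.6 MHz.
Distinct values: {2 MHz, 9.6 MHz, 13.6 MHz} → 3.

3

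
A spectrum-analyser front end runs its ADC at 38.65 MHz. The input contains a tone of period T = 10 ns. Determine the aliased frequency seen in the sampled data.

15.95 MHz

T = 10 ns → f = 1/T = 100 MHz.
100 MHz mod fs = 22.7 MHz.
22.7 MHz > fs/2 = 19.325 MHz, folds to fs − 22.7 MHz = 15.95 MHz.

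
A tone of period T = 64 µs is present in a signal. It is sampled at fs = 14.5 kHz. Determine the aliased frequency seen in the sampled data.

1.125 kHz

T = 64 µs → f = 1/T = 15.625 kHz.
15.625 kHz mod fs = 1.125 kHz.
1.125 kHz ≤ fs/2 = 7.25 kHz, appears at 1.125 kHz.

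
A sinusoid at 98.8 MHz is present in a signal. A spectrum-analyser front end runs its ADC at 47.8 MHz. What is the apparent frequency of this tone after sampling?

98.8 MHz mod fs = 3.2 MHz.
3.2 MHz ≤ fs/2 = 23.9 MHz, appears at 3.2 MHz.

3.2 MHz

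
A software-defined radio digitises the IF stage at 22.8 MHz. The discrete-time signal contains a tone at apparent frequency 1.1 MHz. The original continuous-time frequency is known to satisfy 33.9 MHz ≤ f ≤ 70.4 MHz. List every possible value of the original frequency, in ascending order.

44.5 MHz, 46.7 MHz, 67.3 MHz, 69.5 MHz

Frequencies that alias to 1.1 MHz are k·fs ± 1.1 MHz for integer k ≥ 0.
k=0: 1.1 MHz.
k=1: 21.7 MHz, 23.9 MHz.
k=2: 44.5 MHz, 46.7 MHz.
k=3: 67.3 MHz, 69.5 MHz.
k=4: 90.1 MHz, 92.3 MHz.
Within [33.9 MHz, 70.4 MHz]: 44.5 MHz, 46.7 MHz, 67.3 MHz, 69.5 MHz.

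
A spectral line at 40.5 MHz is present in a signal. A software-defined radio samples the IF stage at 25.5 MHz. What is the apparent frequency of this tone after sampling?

40.5 MHz mod fs = 15 MHz.
15 MHz > fs/2 = 12.75 MHz, folds to fs − 15 MHz = 10.5 MHz.

10.5 MHz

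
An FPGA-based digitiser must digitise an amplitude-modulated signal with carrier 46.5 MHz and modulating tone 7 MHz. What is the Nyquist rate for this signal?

AM sidebands sit at fc ± fm = 39.5 MHz and 53.5 MHz.
Highest-frequency component: 53.5 MHz.
Nyquist rate = 2 × 53.5 MHz = 107 MHz.

107 MHz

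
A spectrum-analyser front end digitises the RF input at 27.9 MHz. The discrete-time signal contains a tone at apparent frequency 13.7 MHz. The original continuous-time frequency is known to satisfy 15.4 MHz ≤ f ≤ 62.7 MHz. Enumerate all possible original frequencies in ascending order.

41.6 MHz, 42.1 MHz

Frequencies that alias to 13.7 MHz are k·fs ± 13.7 MHz for integer k ≥ 0.
k=0: 13.7 MHz.
k=1: 14.2 MHz, 41.6 MHz.
k=2: 42.1 MHz, 69.5 MHz.
k=3: 70 MHz, 97.4 MHz.
Within [15.4 MHz, 62.7 MHz]: 41.6 MHz, 42.1 MHz.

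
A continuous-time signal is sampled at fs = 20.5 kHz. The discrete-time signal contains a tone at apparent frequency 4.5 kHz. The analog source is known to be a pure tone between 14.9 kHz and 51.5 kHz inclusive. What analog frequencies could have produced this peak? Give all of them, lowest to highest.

Frequencies that alias to 4.5 kHz are k·fs ± 4.5 kHz for integer k ≥ 0.
k=0: 4.5 kHz.
k=1: 16 kHz, 25 kHz.
k=2: 36.5 kHz, 45.5 kHz.
k=3: 57 kHz, 66 kHz.
Within [14.9 kHz, 51.5 kHz]: 16 kHz, 25 kHz, 36.5 kHz, 45.5 kHz.

16 kHz, 25 kHz, 36.5 kHz, 45.5 kHz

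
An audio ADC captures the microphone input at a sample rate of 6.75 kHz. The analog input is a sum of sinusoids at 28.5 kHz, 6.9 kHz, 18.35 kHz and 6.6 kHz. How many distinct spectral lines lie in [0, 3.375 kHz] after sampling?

3

fs/2 = 3.375 kHz.
28.5 kHz mod fs = 1.5 kHz.
1.5 kHz ≤ fs/2 = 3.375 kHz, appears at 1.5 kHz.
6.9 kHz mod fs = 0.15 kHz.
0.15 kHz ≤ fs/2 = 3.375 kHz, appears at 0.15 kHz.
18.35 kHz mod fs = 4.85 kHz.
4.85 kHz > fs/2 = 3.375 kHz, folds to fs − 4.85 kHz = 1.9 kHz.
6.6 kHz > fs/2 = 3.375 kHz, folds to fs − 6.6 kHz = 0.15 kHz.
Distinct values: {0.15 kHz, 1.5 kHz, 1.9 kHz} → 3.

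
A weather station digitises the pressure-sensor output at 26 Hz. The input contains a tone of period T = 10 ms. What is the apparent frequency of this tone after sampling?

4 Hz

T = 10 ms → f = 1/T = 100 Hz.
100 Hz mod fs = 22 Hz.
22 Hz > fs/2 = 13 Hz, folds to fs − 22 Hz = 4 Hz.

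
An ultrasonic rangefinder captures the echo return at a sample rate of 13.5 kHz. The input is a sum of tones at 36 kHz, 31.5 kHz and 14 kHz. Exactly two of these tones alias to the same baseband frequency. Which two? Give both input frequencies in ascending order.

fs/2 = 6.75 kHz.
36 kHz mod fs = 9 kHz.
9 kHz > fs/2 = 6.75 kHz, folds to fs − 9 kHz = 4.5 kHz.
31.5 kHz mod fs = 4.5 kHz.
4.5 kHz ≤ fs/2 = 6.75 kHz, appears at 4.5 kHz.
14 kHz mod fs = 0.5 kHz.
0.5 kHz ≤ fs/2 = 6.75 kHz, appears at 0.5 kHz.
31.5 kHz and 36 kHz both map to 4.5 kHz.

31.5 kHz, 36 kHz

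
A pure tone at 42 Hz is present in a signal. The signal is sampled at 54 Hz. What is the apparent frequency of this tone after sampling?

42 Hz > fs/2 = 27 Hz, folds to fs − 42 Hz = 12 Hz.

12 Hz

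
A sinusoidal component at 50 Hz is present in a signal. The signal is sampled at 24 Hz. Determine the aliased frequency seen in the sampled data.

2 Hz

50 Hz mod fs = 2 Hz.
2 Hz ≤ fs/2 = 12 Hz, appears at 2 Hz.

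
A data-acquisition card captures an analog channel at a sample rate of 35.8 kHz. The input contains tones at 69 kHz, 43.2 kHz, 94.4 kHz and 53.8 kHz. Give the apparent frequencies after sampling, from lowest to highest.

2.6 kHz, 7.4 kHz, 13 kHz, 17.8 kHz

fs/2 = 17.9 kHz.
69 kHz mod fs = 33.2 kHz.
33.2 kHz > fs/2 = 17.9 kHz, folds to fs − 33.2 kHz = 2.6 kHz.
43.2 kHz mod fs = 7.4 kHz.
7.4 kHz ≤ fs/2 = 17.9 kHz, appears at 7.4 kHz.
94.4 kHz mod fs = 22.8 kHz.
22.8 kHz > fs/2 = 17.9 kHz, folds to fs − 22.8 kHz = 13 kHz.
53.8 kHz mod fs = 18 kHz.
18 kHz > fs/2 = 17.9 kHz, folds to fs − 18 kHz = 17.8 kHz.
Distinct values: {2.6 kHz, 7.4 kHz, 13 kHz, 17.8 kHz}.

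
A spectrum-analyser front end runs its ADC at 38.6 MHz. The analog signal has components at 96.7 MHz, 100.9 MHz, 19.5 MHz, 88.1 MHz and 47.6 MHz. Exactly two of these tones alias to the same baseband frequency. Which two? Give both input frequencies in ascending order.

fs/2 = 19.3 MHz.
96.7 MHz mod fs = 19.5 MHz.
19.5 MHz > fs/2 = 19.3 MHz, folds to fs − 19.5 MHz = 19.1 MHz.
100.9 MHz mod fs = 23.7 MHz.
23.7 MHz > fs/2 = 19.3 MHz, folds to fs − 23.7 MHz = 14.9 MHz.
19.5 MHz > fs/2 = 19.3 MHz, folds to fs − 19.5 MHz = 19.1 MHz.
88.1 MHz mod fs = 10.9 MHz.
10.9 MHz ≤ fs/2 = 19.3 MHz, appears at 10.9 MHz.
47.6 MHz mod fs = 9 MHz.
9 MHz ≤ fs/2 = 19.3 MHz, appears at 9 MHz.
19.5 MHz and 96.7 MHz both map to 19.1 MHz.

19.5 MHz, 96.7 MHz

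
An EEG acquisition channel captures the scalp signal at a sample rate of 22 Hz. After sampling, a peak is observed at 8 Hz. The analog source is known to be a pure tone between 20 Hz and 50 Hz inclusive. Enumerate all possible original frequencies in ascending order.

30 Hz, 36 Hz

Frequencies that alias to 8 Hz are k·fs ± 8 Hz for integer k ≥ 0.
k=0: 8 Hz.
k=1: 14 Hz, 30 Hz.
k=2: 36 Hz, 52 Hz.
k=3: 58 Hz, 74 Hz.
Within [20 Hz, 50 Hz]: 30 Hz, 36 Hz.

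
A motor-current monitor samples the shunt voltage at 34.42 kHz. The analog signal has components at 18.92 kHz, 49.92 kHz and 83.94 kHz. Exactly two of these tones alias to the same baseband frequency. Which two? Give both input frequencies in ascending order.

fs/2 = 17.21 kHz.
18.92 kHz > fs/2 = 17.21 kHz, folds to fs − 18.92 kHz = 15.5 kHz.
49.92 kHz mod fs = 15.5 kHz.
15.5 kHz ≤ fs/2 = 17.21 kHz, appears at 15.5 kHz.
83.94 kHz mod fs = 15.1 kHz.
15.1 kHz ≤ fs/2 = 17.21 kHz, appears at 15.1 kHz.
18.92 kHz and 49.92 kHz both map to 15.5 kHz.

18.92 kHz, 49.92 kHz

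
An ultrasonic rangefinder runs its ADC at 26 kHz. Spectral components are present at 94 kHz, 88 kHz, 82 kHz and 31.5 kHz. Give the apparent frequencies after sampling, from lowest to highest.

4 kHz, 5.5 kHz, 10 kHz

fs/2 = 13 kHz.
94 kHz mod fs = 16 kHz.
16 kHz > fs/2 = 13 kHz, folds to fs − 16 kHz = 10 kHz.
88 kHz mod fs = 10 kHz.
10 kHz ≤ fs/2 = 13 kHz, appears at 10 kHz.
82 kHz mod fs = 4 kHz.
4 kHz ≤ fs/2 = 13 kHz, appears at 4 kHz.
31.5 kHz mod fs = 5.5 kHz.
5.5 kHz ≤ fs/2 = 13 kHz, appears at 5.5 kHz.
Distinct values: {4 kHz, 5.5 kHz, 10 kHz}.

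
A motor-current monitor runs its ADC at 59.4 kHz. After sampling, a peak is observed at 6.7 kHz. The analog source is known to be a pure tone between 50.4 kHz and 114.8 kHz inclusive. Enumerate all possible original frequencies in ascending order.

52.7 kHz, 66.1 kHz, 112.1 kHz

Frequencies that alias to 6.7 kHz are k·fs ± 6.7 kHz for integer k ≥ 0.
k=0: 6.7 kHz.
k=1: 52.7 kHz, 66.1 kHz.
k=2: 112.1 kHz, 125.5 kHz.
k=3: 171.5 kHz, 184.9 kHz.
Within [50.4 kHz, 114.8 kHz]: 52.7 kHz, 66.1 kHz, 112.1 kHz.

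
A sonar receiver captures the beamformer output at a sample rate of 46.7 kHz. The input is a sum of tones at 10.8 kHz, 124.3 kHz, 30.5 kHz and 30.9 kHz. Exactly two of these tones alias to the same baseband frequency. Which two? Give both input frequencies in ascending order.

30.9 kHz, 124.3 kHz

fs/2 = 23.35 kHz.
10.8 kHz ≤ fs/2 = 23.35 kHz, passes unchanged.
124.3 kHz mod fs = 30.9 kHz.
30.9 kHz > fs/2 = 23.35 kHz, folds to fs − 30.9 kHz = 15.8 kHz.
30.5 kHz > fs/2 = 23.35 kHz, folds to fs − 30.5 kHz = 16.2 kHz.
30.9 kHz > fs/2 = 23.35 kHz, folds to fs − 30.9 kHz = 15.8 kHz.
30.9 kHz and 124.3 kHz both map to 15.8 kHz.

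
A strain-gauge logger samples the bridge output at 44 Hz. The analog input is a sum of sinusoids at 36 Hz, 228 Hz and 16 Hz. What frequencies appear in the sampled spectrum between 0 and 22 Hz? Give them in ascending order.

fs/2 = 22 Hz.
36 Hz > fs/2 = 22 Hz, folds to fs − 36 Hz = 8 Hz.
228 Hz mod fs = 8 Hz.
8 Hz ≤ fs/2 = 22 Hz, appears at 8 Hz.
16 Hz ≤ fs/2 = 22 Hz, passes unchanged.
Distinct values: {8 Hz, 16 Hz}.

8 Hz, 16 Hz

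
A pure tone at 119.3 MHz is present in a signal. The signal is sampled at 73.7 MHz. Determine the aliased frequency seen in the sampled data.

28.1 MHz

119.3 MHz mod fs = 45.6 MHz.
45.6 MHz > fs/2 = 36.85 MHz, folds to fs − 45.6 MHz = 28.1 MHz.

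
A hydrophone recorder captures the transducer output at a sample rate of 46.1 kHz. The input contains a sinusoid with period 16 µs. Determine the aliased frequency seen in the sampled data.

16.4 kHz

T = 16 µs → f = 1/T = 62.5 kHz.
62.5 kHz mod fs = 16.4 kHz.
16.4 kHz ≤ fs/2 = 23.05 kHz, appears at 16.4 kHz.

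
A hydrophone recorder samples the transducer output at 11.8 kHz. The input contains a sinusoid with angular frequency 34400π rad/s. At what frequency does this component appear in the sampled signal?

ω = 34400π rad/s → f = ω/(2π) = 17200 Hz = 17.2 kHz.
17.2 kHz mod fs = 5.4 kHz.
5.4 kHz ≤ fs/2 = 5.9 kHz, appears at 5.4 kHz.

5.4 kHz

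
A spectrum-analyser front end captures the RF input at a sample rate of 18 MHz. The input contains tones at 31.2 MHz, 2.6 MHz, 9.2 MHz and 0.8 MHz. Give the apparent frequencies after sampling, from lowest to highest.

fs/2 = 9 MHz.
31.2 MHz mod fs = 13.2 MHz.
13.2 MHz > fs/2 = 9 MHz, folds to fs − 13.2 MHz = 4.8 MHz.
2.6 MHz ≤ fs/2 = 9 MHz, passes unchanged.
9.2 MHz > fs/2 = 9 MHz, folds to fs − 9.2 MHz = 8.8 MHz.
0.8 MHz ≤ fs/2 = 9 MHz, passes unchanged.
Distinct values: {0.8 MHz, 2.6 MHz, 4.8 MHz, 8.8 MHz}.

0.8 MHz, 2.6 MHz, 4.8 MHz, 8.8 MHz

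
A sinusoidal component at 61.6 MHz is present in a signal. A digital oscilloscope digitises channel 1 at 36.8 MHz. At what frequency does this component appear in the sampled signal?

12 MHz

61.6 MHz mod fs = 24.8 MHz.
24.8 MHz > fs/2 = 18.4 MHz, folds to fs − 24.8 MHz = 12 MHz.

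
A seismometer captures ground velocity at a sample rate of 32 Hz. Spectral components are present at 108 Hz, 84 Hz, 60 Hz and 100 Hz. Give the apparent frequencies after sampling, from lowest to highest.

fs/2 = 16 Hz.
108 Hz mod fs = 12 Hz.
12 Hz ≤ fs/2 = 16 Hz, appears at 12 Hz.
84 Hz mod fs = 20 Hz.
20 Hz > fs/2 = 16 Hz, folds to fs − 20 Hz = 12 Hz.
60 Hz mod fs = 28 Hz.
28 Hz > fs/2 = 16 Hz, folds to fs − 28 Hz = 4 Hz.
100 Hz mod fs = 4 Hz.
4 Hz ≤ fs/2 = 16 Hz, appears at 4 Hz.
Distinct values: {4 Hz, 12 Hz}.

4 Hz, 12 Hz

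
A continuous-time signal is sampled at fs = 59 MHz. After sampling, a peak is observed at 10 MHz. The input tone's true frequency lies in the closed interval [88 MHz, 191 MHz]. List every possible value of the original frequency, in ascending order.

108 MHz, 128 MHz, 167 MHz, 187 MHz

Frequencies that alias to 10 MHz are k·fs ± 10 MHz for integer k ≥ 0.
k=0: 10 MHz.
k=1: 49 MHz, 69 MHz.
k=2: 108 MHz, 128 MHz.
k=3: 167 MHz, 187 MHz.
k=4: 226 MHz, 246 MHz.
Within [88 MHz, 191 MHz]: 108 MHz, 128 MHz, 167 MHz, 187 MHz.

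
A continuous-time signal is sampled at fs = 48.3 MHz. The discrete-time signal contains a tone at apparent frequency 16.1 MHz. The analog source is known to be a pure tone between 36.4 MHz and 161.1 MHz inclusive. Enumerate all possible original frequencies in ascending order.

64.4 MHz, 80.5 MHz, 112.7 MHz, 128.8 MHz, 161 MHz

Frequencies that alias to 16.1 MHz are k·fs ± 16.1 MHz for integer k ≥ 0.
k=0: 16.1 MHz.
k=1: 32.2 MHz, 64.4 MHz.
k=2: 80.5 MHz, 112.7 MHz.
k=3: 128.8 MHz, 161 MHz.
k=4: 177.1 MHz, 209.3 MHz.
Within [36.4 MHz, 161.1 MHz]: 64.4 MHz, 80.5 MHz, 112.7 MHz, 128.8 MHz, 161 MHz.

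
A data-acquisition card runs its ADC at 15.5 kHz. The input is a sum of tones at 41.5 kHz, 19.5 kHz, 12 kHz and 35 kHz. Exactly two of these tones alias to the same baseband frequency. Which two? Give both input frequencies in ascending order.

19.5 kHz, 35 kHz

fs/2 = 7.75 kHz.
41.5 kHz mod fs = 10.5 kHz.
10.5 kHz > fs/2 = 7.75 kHz, folds to fs − 10.5 kHz = 5 kHz.
19.5 kHz mod fs = 4 kHz.
4 kHz ≤ fs/2 = 7.75 kHz, appears at 4 kHz.
12 kHz > fs/2 = 7.75 kHz, folds to fs − 12 kHz = 3.5 kHz.
35 kHz mod fs = 4 kHz.
4 kHz ≤ fs/2 = 7.75 kHz, appears at 4 kHz.
19.5 kHz and 35 kHz both map to 4 kHz.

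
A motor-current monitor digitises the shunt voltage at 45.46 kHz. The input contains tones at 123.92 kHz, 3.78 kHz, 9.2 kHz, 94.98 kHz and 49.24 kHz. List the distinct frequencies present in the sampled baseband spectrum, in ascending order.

fs/2 = 22.73 kHz.
123.92 kHz mod fs = 33 kHz.
33 kHz > fs/2 = 22.73 kHz, folds to fs − 33 kHz = 12.46 kHz.
3.78 kHz ≤ fs/2 = 22.73 kHz, passes unchanged.
9.2 kHz ≤ fs/2 = 22.73 kHz, passes unchanged.
94.98 kHz mod fs = 4.06 kHz.
4.06 kHz ≤ fs/2 = 22.73 kHz, appears at 4.06 kHz.
49.24 kHz mod fs = 3.78 kHz.
3.78 kHz ≤ fs/2 = 22.73 kHz, appears at 3.78 kHz.
Distinct values: {3.78 kHz, 4.06 kHz, 9.2 kHz, 12.46 kHz}.

3.78 kHz, 4.06 kHz, 9.2 kHz, 12.46 kHz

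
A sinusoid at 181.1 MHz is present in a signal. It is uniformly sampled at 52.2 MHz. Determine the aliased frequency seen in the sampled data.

181.1 MHz mod fs = 24.5 MHz.
24.5 MHz ≤ fs/2 = 26.1 MHz, appears at 24.5 MHz.

24.5 MHz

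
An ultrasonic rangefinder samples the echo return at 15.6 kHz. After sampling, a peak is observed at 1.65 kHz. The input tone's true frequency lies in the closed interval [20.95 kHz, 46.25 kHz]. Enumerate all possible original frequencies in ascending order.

Frequencies that alias to 1.65 kHz are k·fs ± 1.65 kHz for integer k ≥ 0.
k=0: 1.65 kHz.
k=1: 13.95 kHz, 17.25 kHz.
k=2: 29.55 kHz, 32.85 kHz.
k=3: 45.15 kHz, 48.45 kHz.
k=4: 60.75 kHz, 64.05 kHz.
Within [20.95 kHz, 46.25 kHz]: 29.55 kHz, 32.85 kHz, 45.15 kHz.

29.55 kHz, 32.85 kHz, 45.15 kHz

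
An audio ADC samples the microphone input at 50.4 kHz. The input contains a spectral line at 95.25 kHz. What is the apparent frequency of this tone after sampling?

95.25 kHz mod fs = 44.85 kHz.
44.85 kHz > fs/2 = 25.2 kHz, folds to fs − 44.85 kHz = 5.55 kHz.

5.55 kHz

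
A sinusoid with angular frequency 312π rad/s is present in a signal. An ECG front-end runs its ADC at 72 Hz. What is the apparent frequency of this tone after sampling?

12 Hz

ω = 312π rad/s → f = ω/(2π) = 156 Hz.
156 Hz mod fs = 12 Hz.
12 Hz ≤ fs/2 = 36 Hz, appears at 12 Hz.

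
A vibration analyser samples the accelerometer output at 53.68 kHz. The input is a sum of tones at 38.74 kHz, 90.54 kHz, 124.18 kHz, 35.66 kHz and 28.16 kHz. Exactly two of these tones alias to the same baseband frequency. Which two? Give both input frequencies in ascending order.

90.54 kHz, 124.18 kHz

fs/2 = 26.84 kHz.
38.74 kHz > fs/2 = 26.84 kHz, folds to fs − 38.74 kHz = 14.94 kHz.
90.54 kHz mod fs = 36.86 kHz.
36.86 kHz > fs/2 = 26.84 kHz, folds to fs − 36.86 kHz = 16.82 kHz.
124.18 kHz mod fs = 16.82 kHz.
16.82 kHz ≤ fs/2 = 26.84 kHz, appears at 16.82 kHz.
35.66 kHz > fs/2 = 26.84 kHz, folds to fs − 35.66 kHz = 18.02 kHz.
28.16 kHz > fs/2 = 26.84 kHz, folds to fs − 28.16 kHz = 25.52 kHz.
90.54 kHz and 124.18 kHz both map to 16.82 kHz.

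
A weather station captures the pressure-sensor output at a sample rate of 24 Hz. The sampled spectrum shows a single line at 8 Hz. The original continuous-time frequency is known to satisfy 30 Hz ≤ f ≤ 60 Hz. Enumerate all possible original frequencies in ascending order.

32 Hz, 40 Hz, 56 Hz

Frequencies that alias to 8 Hz are k·fs ± 8 Hz for integer k ≥ 0.
k=0: 8 Hz.
k=1: 16 Hz, 32 Hz.
k=2: 40 Hz, 56 Hz.
k=3: 64 Hz, 80 Hz.
Within [30 Hz, 60 Hz]: 32 Hz, 40 Hz, 56 Hz.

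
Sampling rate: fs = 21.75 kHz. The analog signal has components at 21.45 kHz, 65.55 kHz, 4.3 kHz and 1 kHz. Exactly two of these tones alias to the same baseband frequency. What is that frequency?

0.3 kHz

fs/2 = 10.875 kHz.
21.45 kHz > fs/2 = 10.875 kHz, folds to fs − 21.45 kHz = 0.3 kHz.
65.55 kHz mod fs = 0.3 kHz.
0.3 kHz ≤ fs/2 = 10.875 kHz, appears at 0.3 kHz.
4.3 kHz ≤ fs/2 = 10.875 kHz, passes unchanged.
1 kHz ≤ fs/2 = 10.875 kHz, passes unchanged.
21.45 kHz and 65.55 kHz both map to 0.3 kHz.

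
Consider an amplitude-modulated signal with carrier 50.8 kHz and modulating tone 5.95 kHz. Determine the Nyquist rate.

AM sidebands sit at fc ± fm = 44.85 kHz and 56.75 kHz.
Highest-frequency component: 56.75 kHz.
Nyquist rate = 2 × 56.75 kHz = 113.5 kHz.

113.5 kHz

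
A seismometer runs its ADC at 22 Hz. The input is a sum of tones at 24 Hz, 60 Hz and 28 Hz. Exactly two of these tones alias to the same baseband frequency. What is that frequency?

fs/2 = 11 Hz.
24 Hz mod fs = 2 Hz.
2 Hz ≤ fs/2 = 11 Hz, appears at 2 Hz.
60 Hz mod fs = 16 Hz.
16 Hz > fs/2 = 11 Hz, folds to fs − 16 Hz = 6 Hz.
28 Hz mod fs = 6 Hz.
6 Hz ≤ fs/2 = 11 Hz, appears at 6 Hz.
28 Hz and 60 Hz both map to 6 Hz.

6 Hz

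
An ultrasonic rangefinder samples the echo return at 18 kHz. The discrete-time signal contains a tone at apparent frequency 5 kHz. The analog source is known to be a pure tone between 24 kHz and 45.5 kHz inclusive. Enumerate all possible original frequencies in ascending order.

Frequencies that alias to 5 kHz are k·fs ± 5 kHz for integer k ≥ 0.
k=0: 5 kHz.
k=1: 13 kHz, 23 kHz.
k=2: 31 kHz, 41 kHz.
k=3: 49 kHz, 59 kHz.
Within [24 kHz, 45.5 kHz]: 31 kHz, 41 kHz.

31 kHz, 41 kHz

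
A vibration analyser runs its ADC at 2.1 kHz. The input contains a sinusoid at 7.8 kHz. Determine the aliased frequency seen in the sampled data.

7.8 kHz mod fs = 1.5 kHz.
1.5 kHz > fs/2 = 1.05 kHz, folds to fs − 1.5 kHz = 0.6 kHz.

0.6 kHz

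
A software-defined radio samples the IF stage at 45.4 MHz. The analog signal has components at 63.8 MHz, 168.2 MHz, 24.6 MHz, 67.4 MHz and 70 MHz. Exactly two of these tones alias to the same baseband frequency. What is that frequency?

fs/2 = 22.7 MHz.
63.8 MHz mod fs = 18.4 MHz.
18.4 MHz ≤ fs/2 = 22.7 MHz, appears at 18.4 MHz.
168.2 MHz mod fs = 32 MHz.
32 MHz > fs/2 = 22.7 MHz, folds to fs − 32 MHz = 13.4 MHz.
24.6 MHz > fs/2 = 22.7 MHz, folds to fs − 24.6 MHz = 20.8 MHz.
67.4 MHz mod fs = 22 MHz.
22 MHz ≤ fs/2 = 22.7 MHz, appears at 22 MHz.
70 MHz mod fs = 24.6 MHz.
24.6 MHz > fs/2 = 22.7 MHz, folds to fs − 24.6 MHz = 20.8 MHz.
24.6 MHz and 70 MHz both map to 20.8 MHz.

20.8 MHz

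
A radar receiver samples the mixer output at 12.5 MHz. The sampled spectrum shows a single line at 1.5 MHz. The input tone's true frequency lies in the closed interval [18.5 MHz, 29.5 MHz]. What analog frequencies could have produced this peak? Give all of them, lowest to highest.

23.5 MHz, 26.5 MHz

Frequencies that alias to 1.5 MHz are k·fs ± 1.5 MHz for integer k ≥ 0.
k=0: 1.5 MHz.
k=1: 11 MHz, 14 MHz.
k=2: 23.5 MHz, 26.5 MHz.
k=3: 36 MHz, 39 MHz.
Within [18.5 MHz, 29.5 MHz]: 23.5 MHz, 26.5 MHz.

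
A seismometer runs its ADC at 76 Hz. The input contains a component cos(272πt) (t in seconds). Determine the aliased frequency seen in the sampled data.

16 Hz

ω = 272π rad/s → f = ω/(2π) = 136 Hz.
136 Hz mod fs = 60 Hz.
60 Hz > fs/2 = 38 Hz, folds to fs − 60 Hz = 16 Hz.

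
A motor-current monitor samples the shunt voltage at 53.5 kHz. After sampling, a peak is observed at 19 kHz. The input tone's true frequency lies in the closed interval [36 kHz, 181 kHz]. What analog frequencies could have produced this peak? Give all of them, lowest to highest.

Frequencies that alias to 19 kHz are k·fs ± 19 kHz for integer k ≥ 0.
k=0: 19 kHz.
k=1: 34.5 kHz, 72.5 kHz.
k=2: 88 kHz, 126 kHz.
k=3: 141.5 kHz, 179.5 kHz.
k=4: 195 kHz, 233 kHz.
Within [36 kHz, 181 kHz]: 72.5 kHz, 88 kHz, 126 kHz, 141.5 kHz, 179.5 kHz.

72.5 kHz, 88 kHz, 126 kHz, 141.5 kHz, 179.5 kHz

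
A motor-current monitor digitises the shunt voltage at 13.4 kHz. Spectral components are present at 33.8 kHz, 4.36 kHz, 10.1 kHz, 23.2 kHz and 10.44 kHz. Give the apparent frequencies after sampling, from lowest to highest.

fs/2 = 6.7 kHz.
33.8 kHz mod fs = 7 kHz.
7 kHz > fs/2 = 6.7 kHz, folds to fs − 7 kHz = 6.4 kHz.
4.36 kHz ≤ fs/2 = 6.7 kHz, passes unchanged.
10.1 kHz > fs/2 = 6.7 kHz, folds to fs − 10.1 kHz = 3.3 kHz.
23.2 kHz mod fs = 9.8 kHz.
9.8 kHz > fs/2 = 6.7 kHz, folds to fs − 9.8 kHz = 3.6 kHz.
10.44 kHz > fs/2 = 6.7 kHz, folds to fs − 10.44 kHz = 2.96 kHz.
Distinct values: {2.96 kHz, 3.3 kHz, 3.6 kHz, 4.36 kHz, 6.4 kHz}.

2.96 kHz, 3.3 kHz, 3.6 kHz, 4.36 kHz, 6.4 kHz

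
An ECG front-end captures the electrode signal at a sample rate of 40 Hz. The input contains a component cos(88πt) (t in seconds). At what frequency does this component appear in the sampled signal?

ω = 88π rad/s → f = ω/(2π) = 44 Hz.
44 Hz mod fs = 4 Hz.
4 Hz ≤ fs/2 = 20 Hz, appears at 4 Hz.

4 Hz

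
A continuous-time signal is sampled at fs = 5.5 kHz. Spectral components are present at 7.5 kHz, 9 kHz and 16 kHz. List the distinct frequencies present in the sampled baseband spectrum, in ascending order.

0.5 kHz, 2 kHz

fs/2 = 2.75 kHz.
7.5 kHz mod fs = 2 kHz.
2 kHz ≤ fs/2 = 2.75 kHz, appears at 2 kHz.
9 kHz mod fs = 3.5 kHz.
3.5 kHz > fs/2 = 2.75 kHz, folds to fs − 3.5 kHz = 2 kHz.
16 kHz mod fs = 5 kHz.
5 kHz > fs/2 = 2.75 kHz, folds to fs − 5 kHz = 0.5 kHz.
Distinct values: {0.5 kHz, 2 kHz}.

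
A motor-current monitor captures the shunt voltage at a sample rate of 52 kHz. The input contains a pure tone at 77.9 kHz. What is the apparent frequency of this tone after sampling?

77.9 kHz mod fs = 25.9 kHz.
25.9 kHz ≤ fs/2 = 26 kHz, appears at 25.9 kHz.

25.9 kHz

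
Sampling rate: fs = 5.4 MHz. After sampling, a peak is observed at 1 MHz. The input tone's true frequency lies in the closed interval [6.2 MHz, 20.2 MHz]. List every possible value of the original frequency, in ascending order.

Frequencies that alias to 1 MHz are k·fs ± 1 MHz for integer k ≥ 0.
k=0: 1 MHz.
k=1: 4.4 MHz, 6.4 MHz.
k=2: 9.8 MHz, 11.8 MHz.
k=3: 15.2 MHz, 17.2 MHz.
k=4: 20.6 MHz, 22.6 MHz.
Within [6.2 MHz, 20.2 MHz]: 6.4 MHz, 9.8 MHz, 11.8 MHz, 15.2 MHz, 17.2 MHz.

6.4 MHz, 9.8 MHz, 11.8 MHz, 15.2 MHz, 17.2 MHz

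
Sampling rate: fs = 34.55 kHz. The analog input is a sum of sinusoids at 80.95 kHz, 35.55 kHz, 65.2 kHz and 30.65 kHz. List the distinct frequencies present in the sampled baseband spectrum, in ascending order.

1 kHz, 3.9 kHz, 11.85 kHz

fs/2 = 17.275 kHz.
80.95 kHz mod fs = 11.85 kHz.
11.85 kHz ≤ fs/2 = 17.275 kHz, appears at 11.85 kHz.
35.55 kHz mod fs = 1 kHz.
1 kHz ≤ fs/2 = 17.275 kHz, appears at 1 kHz.
65.2 kHz mod fs = 30.65 kHz.
30.65 kHz > fs/2 = 17.275 kHz, folds to fs − 30.65 kHz = 3.9 kHz.
30.65 kHz > fs/2 = 17.275 kHz, folds to fs − 30.65 kHz = 3.9 kHz.
Distinct values: {1 kHz, 3.9 kHz, 11.85 kHz}.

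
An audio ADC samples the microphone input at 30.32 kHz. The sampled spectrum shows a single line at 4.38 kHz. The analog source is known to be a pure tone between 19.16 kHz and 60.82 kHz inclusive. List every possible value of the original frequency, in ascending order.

25.94 kHz, 34.7 kHz, 56.26 kHz

Frequencies that alias to 4.38 kHz are k·fs ± 4.38 kHz for integer k ≥ 0.
k=0: 4.38 kHz.
k=1: 25.94 kHz, 34.7 kHz.
k=2: 56.26 kHz, 65.02 kHz.
k=3: 86.58 kHz, 95.34 kHz.
Within [19.16 kHz, 60.82 kHz]: 25.94 kHz, 34.7 kHz, 56.26 kHz.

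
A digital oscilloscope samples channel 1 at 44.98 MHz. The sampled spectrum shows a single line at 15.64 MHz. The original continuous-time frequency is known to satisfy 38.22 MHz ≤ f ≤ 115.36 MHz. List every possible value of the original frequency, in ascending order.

Frequencies that alias to 15.64 MHz are k·fs ± 15.64 MHz for integer k ≥ 0.
k=0: 15.64 MHz.
k=1: 29.34 MHz, 60.62 MHz.
k=2: 74.32 MHz, 105.6 MHz.
k=3: 119.3 MHz, 150.58 MHz.
Within [38.22 MHz, 115.36 MHz]: 60.62 MHz, 74.32 MHz, 105.6 MHz.

60.62 MHz, 74.32 MHz, 105.6 MHz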